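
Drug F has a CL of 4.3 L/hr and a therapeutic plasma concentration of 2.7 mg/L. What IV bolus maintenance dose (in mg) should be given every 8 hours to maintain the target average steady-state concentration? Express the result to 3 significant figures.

At steady state, dose per interval replaces the amount cleared in that interval: D/τ = CL·Css.
D = CL × Css × τ = 4.300 × 2.7 × 8 = 92.88 mg

92.9 mg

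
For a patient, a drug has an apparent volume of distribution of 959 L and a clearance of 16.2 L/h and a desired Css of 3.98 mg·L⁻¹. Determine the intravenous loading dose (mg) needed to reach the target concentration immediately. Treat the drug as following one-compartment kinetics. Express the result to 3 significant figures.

The loading dose fills Vd to the target concentration; clearance is irrelevant here.
LD = Vd × C = 959.0 × 3.980 = 3817 mg

3820 mg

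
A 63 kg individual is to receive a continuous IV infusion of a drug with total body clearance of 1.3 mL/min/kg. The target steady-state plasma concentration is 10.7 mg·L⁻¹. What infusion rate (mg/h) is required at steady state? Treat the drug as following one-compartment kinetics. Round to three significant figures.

CL = 1.3 mL/min/kg × 63 kg = 81.90 mL/min = 81.90 × 60/1000 = 4.914 L/h
R₀ = 4.914 × 10.7 = 52.58 mg/h

52.6 mg/h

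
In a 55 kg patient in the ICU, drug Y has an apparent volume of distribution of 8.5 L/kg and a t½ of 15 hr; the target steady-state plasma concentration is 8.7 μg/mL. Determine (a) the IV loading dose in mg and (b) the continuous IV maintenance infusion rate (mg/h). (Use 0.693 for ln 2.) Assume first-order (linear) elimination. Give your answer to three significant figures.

Total Vd = 8.5 × 55 = 467.5 L
LD = Vd × C = 467.5 × 8.7 = 4067 mg
CL = 0.693 × Vd / t½ = 0.693 × 467.5 / 15 = 21.60 L/h
Infusion rate = CL × Css = 21.60 × 8.7 = 187.9 mg/h

(a) 4070 mg; (b) 188 mg/h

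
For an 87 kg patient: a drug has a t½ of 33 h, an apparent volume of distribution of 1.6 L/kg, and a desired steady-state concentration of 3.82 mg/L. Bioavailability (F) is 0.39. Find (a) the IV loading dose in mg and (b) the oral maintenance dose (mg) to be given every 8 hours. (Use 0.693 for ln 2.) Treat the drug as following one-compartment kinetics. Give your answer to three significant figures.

Vd(total) = 87 kg × 1.6 L/kg = 139.2 L
LD = Vd × C = 139.2 × 3.82 = 531.7 mg
CL = 0.693 × Vd / t½ = 0.693 × 139.2 / 33 = 2.923 L/h
D = CL × Css × τ / F = 2.923 × 3.82 × 8 / 0.39 = 229.0 mg

(a) 532 mg; (b) 229 mg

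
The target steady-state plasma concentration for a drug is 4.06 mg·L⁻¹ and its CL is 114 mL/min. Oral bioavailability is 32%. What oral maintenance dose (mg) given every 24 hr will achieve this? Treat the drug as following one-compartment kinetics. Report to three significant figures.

CL = 114 mL/min × 60/1000 = 6.840 L/h
D = CL × Css × τ / F = 6.840 × 4.06 × 24 / 0.32 = 2083 mg

2080 mg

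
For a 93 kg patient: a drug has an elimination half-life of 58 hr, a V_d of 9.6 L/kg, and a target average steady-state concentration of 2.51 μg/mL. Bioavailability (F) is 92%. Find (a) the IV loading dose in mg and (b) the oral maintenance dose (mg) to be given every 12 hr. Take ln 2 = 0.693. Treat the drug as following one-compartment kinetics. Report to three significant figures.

Vd = 9.6 L/kg × 93 kg = 892.8 L
LD = Vd × C = 892.8 × 2.51 = 2241 mg
CL = 0.693 × Vd / t½ = 0.693 × 892.8 / 58 = 10.67 L/h
D = CL × Css × τ / F = 10.67 × 2.51 × 12 / 0.92 = 349.3 mg

(a) 2240 mg; (b) 349 mg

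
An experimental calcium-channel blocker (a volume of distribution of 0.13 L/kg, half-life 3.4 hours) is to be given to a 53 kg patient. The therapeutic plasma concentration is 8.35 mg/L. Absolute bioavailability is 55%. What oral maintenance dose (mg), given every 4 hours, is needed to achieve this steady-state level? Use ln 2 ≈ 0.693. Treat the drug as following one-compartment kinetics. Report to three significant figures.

85.3 mg

Vd = 0.13 L/kg × 53 kg = 6.890 L
k = 0.693/3.4 = 0.2038 h⁻¹, so CL = k·Vd = 0.2038 × 6.890 = 1.404 L/h
D = CL × Css × τ / F = 1.404 × 8.35 × 4 / 0.55 = 85.26 mg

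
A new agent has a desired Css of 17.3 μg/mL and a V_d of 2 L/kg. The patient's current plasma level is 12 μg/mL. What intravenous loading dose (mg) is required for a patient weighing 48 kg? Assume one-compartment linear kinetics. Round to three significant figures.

Vd = 2 L/kg × 48 kg = 96.00 L
Concentration deficit ΔC = 17.3 − 12 = 5.300 mg/L
LD = Vd × ΔC = 96.00 × 5.300 = 508.8 mg

509 mg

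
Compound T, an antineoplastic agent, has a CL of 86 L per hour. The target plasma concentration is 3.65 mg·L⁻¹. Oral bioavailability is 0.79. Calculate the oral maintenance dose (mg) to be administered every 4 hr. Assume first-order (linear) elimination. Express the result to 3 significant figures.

1590 mg

At steady state, dose per interval replaces the amount cleared in that interval: F·D/τ = CL·Css.
D = CL × Css × τ / F = 86.00 × 3.65 × 4 / 0.79 = 1589 mg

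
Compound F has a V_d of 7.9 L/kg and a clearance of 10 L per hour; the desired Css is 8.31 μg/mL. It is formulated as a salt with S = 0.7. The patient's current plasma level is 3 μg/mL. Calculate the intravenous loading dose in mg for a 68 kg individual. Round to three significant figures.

Vd(total) = 68 kg × 7.9 L/kg = 537.2 L
Concentration deficit ΔC = 8.31 − 3 = 5.310 mg/L
LD = Vd × ΔC / S = 537.2 × 5.310 / 0.7 = 4075 mg

4080 mg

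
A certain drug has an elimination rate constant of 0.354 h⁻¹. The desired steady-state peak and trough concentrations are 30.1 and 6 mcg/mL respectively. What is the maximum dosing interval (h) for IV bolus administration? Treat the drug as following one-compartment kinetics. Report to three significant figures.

4.56 h

Between IV bolus doses, concentration decays as C = C₀·e^(−kτ), so C_peak/C_trough = e^(kτ).
τ_max = ln(C_peak/C_trough) / k = ln(30.1/6) / 0.3540 = 1.613 / 0.3540 = 4.556 h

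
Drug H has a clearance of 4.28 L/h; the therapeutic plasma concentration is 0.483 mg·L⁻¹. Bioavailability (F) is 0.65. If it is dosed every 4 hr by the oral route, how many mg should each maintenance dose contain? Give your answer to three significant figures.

D = CL × Css × τ / F = 4.280 × 0.483 × 4 / 0.65 = 12.72 mg

12.7 mg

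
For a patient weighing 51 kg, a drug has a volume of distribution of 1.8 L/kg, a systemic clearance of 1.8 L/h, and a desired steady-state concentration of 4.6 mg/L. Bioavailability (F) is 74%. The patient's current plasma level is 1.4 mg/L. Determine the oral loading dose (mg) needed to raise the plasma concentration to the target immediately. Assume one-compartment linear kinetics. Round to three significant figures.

397 mg

Vd(total) = 51 kg × 1.8 L/kg = 91.80 L
Concentration deficit ΔC = 4.6 − 1.4 = 3.200 mg/L
LD = Vd × ΔC / F = 91.80 × 3.200 / 0.74 = 397.0 mg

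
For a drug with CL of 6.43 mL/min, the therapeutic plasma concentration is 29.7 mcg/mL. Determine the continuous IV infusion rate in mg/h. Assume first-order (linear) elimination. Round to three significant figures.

11.5 mg/h

CL = 6.43 mL/min × 60/1000 = 0.3858 L/h
Rate = CL × Css = 0.3858 × 29.7 = 11.46 mg/h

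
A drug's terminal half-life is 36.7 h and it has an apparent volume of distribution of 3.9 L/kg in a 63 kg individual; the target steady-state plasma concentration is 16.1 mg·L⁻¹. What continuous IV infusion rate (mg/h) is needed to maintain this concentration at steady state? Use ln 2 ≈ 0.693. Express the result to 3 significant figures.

Vd = 3.9 L/kg × 63 kg = 245.7 L
CL = 0.693 × Vd / t½ = 0.693 × 245.7 / 36.7 = 4.640 L/h
Infusion rate = CL × Css = 4.640 × 16.1 = 74.70 mg/h

74.7 mg/h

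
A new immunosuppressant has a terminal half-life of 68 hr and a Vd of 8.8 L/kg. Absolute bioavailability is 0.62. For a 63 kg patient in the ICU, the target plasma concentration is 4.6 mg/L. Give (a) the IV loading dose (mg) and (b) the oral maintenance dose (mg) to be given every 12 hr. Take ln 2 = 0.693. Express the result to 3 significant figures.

Vd(total) = 63 kg × 8.8 L/kg = 554.4 L
LD = Vd × C = 554.4 × 4.6 = 2550 mg
CL = 0.693 × Vd / t½ = 0.693 × 554.4 / 68 = 5.650 L/h
D = CL × Css × τ / F = 5.650 × 4.6 × 12 / 0.62 = 503.0 mg

(a) 2550 mg; (b) 503 mg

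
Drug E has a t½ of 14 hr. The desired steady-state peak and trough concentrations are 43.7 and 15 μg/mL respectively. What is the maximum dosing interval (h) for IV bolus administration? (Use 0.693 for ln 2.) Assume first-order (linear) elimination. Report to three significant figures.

k = 0.693 / t½ = 0.693 / 14 = 0.04950 h⁻¹
Between IV bolus doses, concentration decays as C = C₀·e^(−kτ), so C_peak/C_trough = e^(kτ).
τ_max = ln(C_peak/C_trough) / k = ln(43.7/15) / 0.04950 = 1.069 / 0.04950 = 21.60 h

21.6 h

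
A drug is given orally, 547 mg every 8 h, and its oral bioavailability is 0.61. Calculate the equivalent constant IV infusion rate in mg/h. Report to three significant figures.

Equivalent systemic input: infusion rate = F·D/τ.
Rate = 0.61 × 547 / 8 = 41.71 mg/h

41.7 mg/h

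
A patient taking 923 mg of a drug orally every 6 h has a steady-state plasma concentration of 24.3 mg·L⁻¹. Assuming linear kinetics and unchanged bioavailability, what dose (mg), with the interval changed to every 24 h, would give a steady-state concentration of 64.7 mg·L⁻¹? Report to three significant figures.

9830 mg

For first-order elimination, Css ∝ F·D/(CL·τ); F and CL are unchanged, so Css ∝ D/τ.
D₂ = D₁ × (Css,target / Css,current) × (τ₂/τ₁) = 923 × (64.7/24.3) × (24/6) = 9830 mg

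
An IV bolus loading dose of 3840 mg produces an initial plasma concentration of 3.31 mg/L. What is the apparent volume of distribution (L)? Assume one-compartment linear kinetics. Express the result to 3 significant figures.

1160 L

Immediately after an IV bolus, C₀ = Dose / Vd, so Vd = Dose / C₀.
Vd = 3840 / 3.31 = 1160 L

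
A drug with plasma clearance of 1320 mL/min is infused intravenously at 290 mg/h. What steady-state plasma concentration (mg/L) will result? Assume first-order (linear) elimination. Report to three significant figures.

CL = 1320 mL/min = 1320 × 0.06 = 79.20 L/h
Css = rate / CL = 290 / 79.20 = 3.662 mg/L

3.66 mg/L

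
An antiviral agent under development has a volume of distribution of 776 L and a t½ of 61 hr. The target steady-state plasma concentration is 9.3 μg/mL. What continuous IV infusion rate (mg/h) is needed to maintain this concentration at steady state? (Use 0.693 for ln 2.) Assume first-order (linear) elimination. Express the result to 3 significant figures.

82.0 mg/h

CL = ln 2 · Vd / t½ = 0.693 × 776.0 / 61 = 8.816 L/h
Infusion rate = CL × Css = 8.816 × 9.3 = 81.99 mg/h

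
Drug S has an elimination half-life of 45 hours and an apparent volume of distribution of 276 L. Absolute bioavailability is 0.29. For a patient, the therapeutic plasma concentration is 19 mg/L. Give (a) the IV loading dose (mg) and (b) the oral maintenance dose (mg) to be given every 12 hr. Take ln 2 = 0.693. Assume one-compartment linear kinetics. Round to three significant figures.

LD = Vd × C = 276.0 × 19 = 5244 mg
CL = 0.693 × Vd / t½ = 0.693 × 276.0 / 45 = 4.250 L/h
D = CL × Css × τ / F = 4.250 × 19 × 12 / 0.29 = 3341 mg

(a) 5240 mg; (b) 3340 mg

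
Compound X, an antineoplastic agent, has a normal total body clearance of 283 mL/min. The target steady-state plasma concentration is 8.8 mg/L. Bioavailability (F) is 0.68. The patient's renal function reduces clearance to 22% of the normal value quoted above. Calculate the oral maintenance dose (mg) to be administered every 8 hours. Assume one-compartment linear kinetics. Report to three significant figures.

387 mg

CL = 283 mL/min × 60/1000 = 16.98 L/h
Patient clearance = 0.22 × 16.98 = 3.736 L/h
D = CL × Css × τ / F = 3.736 × 8.8 × 8 / 0.68 = 386.8 mg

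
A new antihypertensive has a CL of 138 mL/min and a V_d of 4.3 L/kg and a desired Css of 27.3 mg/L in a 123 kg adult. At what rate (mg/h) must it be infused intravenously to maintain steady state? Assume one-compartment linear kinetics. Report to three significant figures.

Convert clearance: 138 mL/min × 60 min/h ÷ 1000 mL/L = 8.280 L/h
At steady state, infusion rate equals elimination rate: rate in = CL × Css.
R₀ = 8.280 × 27.3 = 226.0 mg/h

226 mg/h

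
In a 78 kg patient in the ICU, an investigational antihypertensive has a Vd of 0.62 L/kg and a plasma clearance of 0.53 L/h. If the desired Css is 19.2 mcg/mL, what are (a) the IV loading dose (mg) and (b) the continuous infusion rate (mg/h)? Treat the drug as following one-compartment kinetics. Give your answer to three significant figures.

Total Vd = 0.62 × 78 = 48.36 L
Loading: fill Vd to C_target → 48.36 L × 19.2 mg/L = 928.5 mg
Maintenance: replace elimination → rate = CL × Css = 0.5300 × 19.2 = 10.18 mg/h

(a) 929 mg; (b) 10.2 mg/h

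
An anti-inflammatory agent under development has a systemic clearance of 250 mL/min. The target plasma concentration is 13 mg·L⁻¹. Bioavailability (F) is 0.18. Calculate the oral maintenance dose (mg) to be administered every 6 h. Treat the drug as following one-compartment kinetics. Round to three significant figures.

6500 mg

CL = 250 mL/min × 60/1000 = 15.00 L/h
At steady state, dose per interval replaces the amount cleared in that interval: F·D/τ = CL·Css.
D = CL × Css × τ / F = 15.00 × 13 × 6 / 0.18 = 6500 mg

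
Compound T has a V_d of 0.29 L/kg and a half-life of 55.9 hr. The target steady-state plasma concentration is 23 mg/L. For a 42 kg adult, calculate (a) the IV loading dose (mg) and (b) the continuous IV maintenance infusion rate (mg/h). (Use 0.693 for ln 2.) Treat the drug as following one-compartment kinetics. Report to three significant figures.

Total Vd = 0.29 × 42 = 12.18 L
LD = Vd × C = 12.18 × 23 = 280.1 mg
CL = 0.693 × Vd / t½ = 0.693 × 12.18 / 55.9 = 0.1510 L/h
Infusion rate = CL × Css = 0.1510 × 23 = 3.473 mg/h

(a) 280 mg; (b) 3.47 mg/h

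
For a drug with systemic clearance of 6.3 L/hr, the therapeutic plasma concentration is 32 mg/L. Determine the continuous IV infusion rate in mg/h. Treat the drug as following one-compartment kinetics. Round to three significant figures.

At steady state, infusion rate equals elimination rate: rate in = CL × Css.
R₀ = 6.300 × 32 = 201.6 mg/h

202 mg/h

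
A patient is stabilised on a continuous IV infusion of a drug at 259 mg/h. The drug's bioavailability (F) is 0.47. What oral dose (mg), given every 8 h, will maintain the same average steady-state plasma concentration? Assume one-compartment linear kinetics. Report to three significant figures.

To maintain the same Css, the systemic dosing rate must be unchanged: F·D/τ = infusion rate.
D = rate × τ / F = 259 × 8 / 0.47 = 4409 mg

4410 mg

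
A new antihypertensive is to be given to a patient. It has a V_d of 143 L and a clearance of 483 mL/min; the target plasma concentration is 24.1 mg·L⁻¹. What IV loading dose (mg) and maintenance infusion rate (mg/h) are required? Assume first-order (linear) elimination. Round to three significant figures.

LD = Vd · C_target = 143.0 × 24.1 = 3446 mg
CL = 483 mL/min = 483 × 0.06 = 28.98 L/h
Infusion rate = 28.98 L/h × 24.1 mg/L = 698.4 mg/h

(a) 3450 mg; (b) 698 mg/h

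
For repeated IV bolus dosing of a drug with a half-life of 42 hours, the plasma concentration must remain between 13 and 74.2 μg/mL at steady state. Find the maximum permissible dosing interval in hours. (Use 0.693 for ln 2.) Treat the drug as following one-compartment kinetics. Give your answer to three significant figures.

k = 0.693 / t½ = 0.693 / 42 = 0.01650 h⁻¹
Between IV bolus doses, concentration decays as C = C₀·e^(−kτ), so C_peak/C_trough = e^(kτ).
τ_max = ln(C_peak/C_trough) / k = ln(74.2/13) / 0.01650 = 1.742 / 0.01650 = 105.6 h

106 h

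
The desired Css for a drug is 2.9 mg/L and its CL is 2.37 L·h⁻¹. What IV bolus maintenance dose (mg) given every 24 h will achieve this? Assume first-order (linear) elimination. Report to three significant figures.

D = CL × Css × τ = 2.370 × 2.9 × 24 = 165.0 mg

165 mg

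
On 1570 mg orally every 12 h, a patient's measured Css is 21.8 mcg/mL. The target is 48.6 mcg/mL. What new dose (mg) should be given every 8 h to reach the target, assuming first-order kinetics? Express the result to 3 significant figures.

2330 mg

For first-order elimination, Css ∝ F·D/(CL·τ); F and CL are unchanged, so Css ∝ D/τ.
D₂ = D₁ × (Css,target / Css,current) × (τ₂/τ₁) = 1570 × (48.6/21.8) × (8/12) = 2333 mg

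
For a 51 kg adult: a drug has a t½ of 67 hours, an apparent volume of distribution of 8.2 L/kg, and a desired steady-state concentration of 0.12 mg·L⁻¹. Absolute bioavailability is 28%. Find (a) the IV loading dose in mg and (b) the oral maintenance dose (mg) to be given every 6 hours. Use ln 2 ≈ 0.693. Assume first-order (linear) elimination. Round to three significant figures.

Vd(total) = 51 kg × 8.2 L/kg = 418.2 L
LD = Vd × C = 418.2 × 0.12 = 50.18 mg
CL = 0.693 × Vd / t½ = 0.693 × 418.2 / 67 = 4.326 L/h
D = CL × Css × τ / F = 4.326 × 0.12 × 6 / 0.28 = 11.12 mg

(a) 50.2 mg; (b) 11.1 mg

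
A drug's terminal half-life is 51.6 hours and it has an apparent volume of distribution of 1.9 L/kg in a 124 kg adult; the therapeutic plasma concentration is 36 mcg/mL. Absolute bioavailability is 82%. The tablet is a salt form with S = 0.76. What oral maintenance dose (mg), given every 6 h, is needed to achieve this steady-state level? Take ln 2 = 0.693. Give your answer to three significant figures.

1100 mg

Total Vd = 1.9 × 124 = 235.6 L
k = 0.693/51.6 = 0.01343 h⁻¹, so CL = k·Vd = 0.01343 × 235.6 = 3.164 L/h
D = CL × Css × τ / F / S = 3.164 × 36 × 6 / 0.82 / 0.76 = 1097 mg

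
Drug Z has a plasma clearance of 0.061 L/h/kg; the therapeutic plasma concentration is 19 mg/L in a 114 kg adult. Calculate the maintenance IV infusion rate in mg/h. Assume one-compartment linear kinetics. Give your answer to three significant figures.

132 mg/h

CL = 0.061 L/h/kg × 114 kg = 6.954 L/h
At steady state, infusion rate equals elimination rate: rate in = CL × Css.
Infusion rate = CL · Css = 6.954 L/h × 19 mg/L = 132.1 mg/h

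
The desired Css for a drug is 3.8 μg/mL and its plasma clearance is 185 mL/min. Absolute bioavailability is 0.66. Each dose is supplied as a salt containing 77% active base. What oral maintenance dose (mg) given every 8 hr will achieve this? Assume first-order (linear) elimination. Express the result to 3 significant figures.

CL = 185 mL/min = 185 × 0.06 = 11.10 L/h
D = CL × Css × τ / F / S = 11.10 × 3.8 × 8 / 0.66 / 0.77 = 664.0 mg

664 mg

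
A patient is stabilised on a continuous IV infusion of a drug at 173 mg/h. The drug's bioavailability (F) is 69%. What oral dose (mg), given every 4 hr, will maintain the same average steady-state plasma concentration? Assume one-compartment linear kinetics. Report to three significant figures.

To maintain the same Css, the systemic dosing rate must be unchanged: F·D/τ = infusion rate.
D = rate × τ / F = 173 × 4 / 0.69 = 1003 mg

1000 mg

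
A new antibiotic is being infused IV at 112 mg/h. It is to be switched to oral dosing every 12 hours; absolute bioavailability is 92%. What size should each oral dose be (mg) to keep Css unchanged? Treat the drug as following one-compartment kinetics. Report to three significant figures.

1460 mg

To maintain the same Css, the systemic dosing rate must be unchanged: F·D/τ = infusion rate.
D = rate × τ / F = 112 × 12 / 0.92 = 1461 mg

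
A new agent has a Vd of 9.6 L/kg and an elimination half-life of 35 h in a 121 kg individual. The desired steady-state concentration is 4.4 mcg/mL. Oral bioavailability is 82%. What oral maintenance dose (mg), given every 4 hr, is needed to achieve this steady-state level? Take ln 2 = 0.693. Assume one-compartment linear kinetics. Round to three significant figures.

494 mg

Total Vd = 9.6 × 121 = 1162 L
k = 0.693/35 = 0.01980 h⁻¹, so CL = k·Vd = 0.01980 × 1162 = 23.01 L/h
D = CL × Css × τ / F = 23.01 × 4.4 × 4 / 0.82 = 493.9 mg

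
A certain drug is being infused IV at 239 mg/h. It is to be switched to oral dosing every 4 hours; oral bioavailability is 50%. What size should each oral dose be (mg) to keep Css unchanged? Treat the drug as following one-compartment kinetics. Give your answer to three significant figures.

1910 mg

To maintain the same Css, the systemic dosing rate must be unchanged: F·D/τ = infusion rate.
D = rate × τ / F = 239 × 4 / 0.5 = 1912 mg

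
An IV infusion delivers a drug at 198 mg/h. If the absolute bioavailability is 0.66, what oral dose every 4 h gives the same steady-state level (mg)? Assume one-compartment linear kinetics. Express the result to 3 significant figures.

To maintain the same Css, the systemic dosing rate must be unchanged: F·D/τ = infusion rate.
D = rate × τ / F = 198 × 4 / 0.66 = 1200 mg

1200 mg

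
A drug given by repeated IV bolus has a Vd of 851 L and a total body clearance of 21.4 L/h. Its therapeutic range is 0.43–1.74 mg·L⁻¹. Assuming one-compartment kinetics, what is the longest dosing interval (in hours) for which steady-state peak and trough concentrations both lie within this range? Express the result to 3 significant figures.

55.6 h

k = CL / Vd = 21.40 / 851.0 = 0.02515 h⁻¹
Between IV bolus doses, concentration decays as C = C₀·e^(−kτ), so C_peak/C_trough = e^(kτ).
τ_max = ln(C_peak/C_trough) / k = ln(1.74/0.43) / 0.02515 = 1.398 / 0.02515 = 55.59 h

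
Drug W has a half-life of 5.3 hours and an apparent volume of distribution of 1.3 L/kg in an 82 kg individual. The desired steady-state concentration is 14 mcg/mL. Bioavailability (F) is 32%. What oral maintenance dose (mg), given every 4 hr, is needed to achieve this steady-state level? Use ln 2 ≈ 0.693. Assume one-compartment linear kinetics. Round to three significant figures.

2440 mg

Vd = 1.3 L/kg × 82 kg = 106.6 L
CL = 0.693 × Vd / t½ = 0.693 × 106.6 / 5.3 = 13.94 L/h
D = CL × Css × τ / F = 13.94 × 14 × 4 / 0.32 = 2440 mg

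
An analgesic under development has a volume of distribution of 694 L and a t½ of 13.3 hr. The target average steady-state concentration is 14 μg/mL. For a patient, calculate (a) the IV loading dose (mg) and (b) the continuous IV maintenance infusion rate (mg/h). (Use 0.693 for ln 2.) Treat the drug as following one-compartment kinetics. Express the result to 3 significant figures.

(a) 9720 mg; (b) 506 mg/h

LD = Vd × C = 694.0 × 14 = 9716 mg
CL = 0.693 × Vd / t½ = 0.693 × 694.0 / 13.3 = 36.16 L/h
Infusion rate = CL × Css = 36.16 × 14 = 506.2 mg/h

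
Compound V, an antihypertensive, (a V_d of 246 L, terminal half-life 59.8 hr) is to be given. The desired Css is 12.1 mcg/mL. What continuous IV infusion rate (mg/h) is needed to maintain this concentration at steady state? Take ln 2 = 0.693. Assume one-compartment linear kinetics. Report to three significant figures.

34.5 mg/h

CL = ln 2 · Vd / t½ = 0.693 × 246.0 / 59.8 = 2.851 L/h
Infusion rate = CL × Css = 2.851 × 12.1 = 34.50 mg/h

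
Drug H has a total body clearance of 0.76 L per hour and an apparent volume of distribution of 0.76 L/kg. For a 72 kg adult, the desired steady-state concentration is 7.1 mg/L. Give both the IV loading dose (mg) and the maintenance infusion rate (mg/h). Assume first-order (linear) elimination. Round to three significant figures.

Vd(total) = 72 kg × 0.76 L/kg = 54.72 L
LD = Vd · C_target = 54.72 × 7.1 = 388.5 mg
Maintenance infusion rate = CL × Css = 0.7600 × 7.1 = 5.396 mg/h

(a) 389 mg; (b) 5.40 mg/h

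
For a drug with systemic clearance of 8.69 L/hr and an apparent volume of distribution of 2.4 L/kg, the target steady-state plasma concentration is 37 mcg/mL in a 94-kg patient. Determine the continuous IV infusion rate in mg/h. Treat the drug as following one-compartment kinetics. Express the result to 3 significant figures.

Vd does not affect the maintenance rate; only clearance governs steady-state input.
Infusion rate = CL · Css = 8.690 L/h × 37 mg/L = 321.5 mg/h

322 mg/h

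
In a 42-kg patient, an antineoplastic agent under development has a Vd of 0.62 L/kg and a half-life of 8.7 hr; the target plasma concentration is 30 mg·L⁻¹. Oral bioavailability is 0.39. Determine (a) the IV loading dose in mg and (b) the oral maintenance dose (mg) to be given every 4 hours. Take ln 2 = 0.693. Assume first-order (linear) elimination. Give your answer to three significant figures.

(a) 781 mg; (b) 638 mg

Total Vd = 0.62 × 42 = 26.04 L
LD = Vd × C = 26.04 × 30 = 781.2 mg
CL = 0.693 × Vd / t½ = 0.693 × 26.04 / 8.7 = 2.074 L/h
D = CL × Css × τ / F = 2.074 × 30 × 4 / 0.39 = 638.2 mg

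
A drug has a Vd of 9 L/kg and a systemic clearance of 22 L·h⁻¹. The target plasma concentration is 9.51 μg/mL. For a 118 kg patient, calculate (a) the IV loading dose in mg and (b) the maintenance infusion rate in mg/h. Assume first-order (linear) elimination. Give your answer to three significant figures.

(a) 10100 mg; (b) 209 mg/h

Total Vd = 9 × 118 = 1062 L
Loading: fill Vd to C_target → 1062 L × 9.51 mg/L = 10100 mg
Maintenance: replace elimination → rate = CL × Css = 22.00 × 9.51 = 209.2 mg/h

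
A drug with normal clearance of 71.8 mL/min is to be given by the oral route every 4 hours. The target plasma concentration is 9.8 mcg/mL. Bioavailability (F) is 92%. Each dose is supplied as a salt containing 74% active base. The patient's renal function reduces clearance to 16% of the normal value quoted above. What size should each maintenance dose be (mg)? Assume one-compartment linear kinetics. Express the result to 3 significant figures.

CL = 71.8 mL/min × 60/1000 = 4.308 L/h
Patient clearance = 0.16 × 4.308 = 0.6893 L/h
D = CL × Css × τ / F / S = 0.6893 × 9.8 × 4 / 0.92 / 0.74 = 39.69 mg

39.7 mg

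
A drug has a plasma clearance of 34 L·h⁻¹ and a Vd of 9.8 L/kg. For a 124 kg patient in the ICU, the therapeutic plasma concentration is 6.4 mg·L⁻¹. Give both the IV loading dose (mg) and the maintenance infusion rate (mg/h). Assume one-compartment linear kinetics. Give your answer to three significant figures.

Vd = 9.8 L/kg × 124 kg = 1215 L
LD = Vd · C_target = 1215 × 6.4 = 7776 mg
Maintenance: replace elimination → rate = CL × Css = 34.00 × 6.4 = 217.6 mg/h

(a) 7780 mg; (b) 218 mg/h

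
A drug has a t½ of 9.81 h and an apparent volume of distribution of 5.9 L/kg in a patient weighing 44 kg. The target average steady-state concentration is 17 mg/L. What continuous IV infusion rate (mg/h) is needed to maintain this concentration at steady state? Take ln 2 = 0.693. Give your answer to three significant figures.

Vd = 5.9 L/kg × 44 kg = 259.6 L
CL = 0.693 × Vd / t½ = 0.693 × 259.6 / 9.81 = 18.34 L/h
Infusion rate = CL × Css = 18.34 × 17 = 311.8 mg/h

312 mg/h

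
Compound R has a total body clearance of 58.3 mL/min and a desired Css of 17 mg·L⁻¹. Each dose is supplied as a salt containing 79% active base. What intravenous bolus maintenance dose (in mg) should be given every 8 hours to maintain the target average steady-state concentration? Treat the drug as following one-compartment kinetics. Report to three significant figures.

602 mg

CL = 58.3 mL/min × 60/1000 = 3.498 L/h
D = CL × Css × τ / S = 3.498 × 17 × 8 / 0.79 = 602.2 mg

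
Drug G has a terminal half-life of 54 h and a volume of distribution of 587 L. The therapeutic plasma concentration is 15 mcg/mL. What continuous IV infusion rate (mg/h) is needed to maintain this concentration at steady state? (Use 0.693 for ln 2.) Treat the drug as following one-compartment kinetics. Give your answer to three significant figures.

CL = ln 2 · Vd / t½ = 0.693 × 587.0 / 54 = 7.533 L/h
Infusion rate = CL × Css = 7.533 × 15 = 113.0 mg/h

113 mg/h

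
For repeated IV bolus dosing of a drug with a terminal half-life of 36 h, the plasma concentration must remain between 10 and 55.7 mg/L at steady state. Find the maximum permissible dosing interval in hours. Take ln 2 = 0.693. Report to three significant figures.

89.2 h

k = 0.693 / t½ = 0.693 / 36 = 0.01925 h⁻¹
Between IV bolus doses, concentration decays as C = C₀·e^(−kτ), so C_peak/C_trough = e^(kτ).
τ_max = ln(C_peak/C_trough) / k = ln(55.7/10) / 0.01925 = 1.717 / 0.01925 = 89.19 h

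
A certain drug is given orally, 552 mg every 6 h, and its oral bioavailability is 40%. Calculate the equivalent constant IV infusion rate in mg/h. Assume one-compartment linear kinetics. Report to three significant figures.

36.8 mg/h

Equivalent systemic input: infusion rate = F·D/τ.
Rate = 0.4 × 552 / 6 = 36.80 mg/h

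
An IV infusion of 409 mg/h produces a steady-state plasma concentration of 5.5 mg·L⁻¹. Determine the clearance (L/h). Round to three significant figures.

At steady state, infusion rate = CL × Css, so CL = rate / Css.
CL = 409 / 5.5 = 74.36 L/h

74.4 L/h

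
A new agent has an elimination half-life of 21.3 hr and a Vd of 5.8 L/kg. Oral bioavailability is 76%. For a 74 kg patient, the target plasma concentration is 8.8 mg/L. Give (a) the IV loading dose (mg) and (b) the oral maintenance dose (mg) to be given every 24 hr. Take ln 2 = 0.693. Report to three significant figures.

Vd(total) = 74 kg × 5.8 L/kg = 429.2 L
LD = Vd × C = 429.2 × 8.8 = 3777 mg
CL = 0.693 × Vd / t½ = 0.693 × 429.2 / 21.3 = 13.96 L/h
D = CL × Css × τ / F = 13.96 × 8.8 × 24 / 0.76 = 3879 mg

(a) 3780 mg; (b) 3880 mg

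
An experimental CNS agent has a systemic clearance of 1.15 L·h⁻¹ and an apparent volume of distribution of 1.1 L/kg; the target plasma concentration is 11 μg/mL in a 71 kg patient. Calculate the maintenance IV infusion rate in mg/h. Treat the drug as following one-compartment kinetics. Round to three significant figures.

12.7 mg/h

R₀ = 1.150 × 11 = 12.65 mg/h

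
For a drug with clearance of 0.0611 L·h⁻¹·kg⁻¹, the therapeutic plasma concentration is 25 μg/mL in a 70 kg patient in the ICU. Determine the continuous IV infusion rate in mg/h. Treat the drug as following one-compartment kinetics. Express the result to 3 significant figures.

CL = 0.0611 L·h⁻¹·kg⁻¹ × 70 kg = 4.277 L/h
At steady state, infusion rate equals elimination rate: rate in = CL × Css.
R₀ = 4.277 × 25 = 106.9 mg/h

107 mg/h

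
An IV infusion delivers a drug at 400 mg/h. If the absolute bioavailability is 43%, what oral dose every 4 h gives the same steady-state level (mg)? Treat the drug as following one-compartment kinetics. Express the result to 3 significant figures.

To maintain the same Css, the systemic dosing rate must be unchanged: F·D/τ = infusion rate.
D = rate × τ / F = 400 × 4 / 0.43 = 3721 mg

3720 mg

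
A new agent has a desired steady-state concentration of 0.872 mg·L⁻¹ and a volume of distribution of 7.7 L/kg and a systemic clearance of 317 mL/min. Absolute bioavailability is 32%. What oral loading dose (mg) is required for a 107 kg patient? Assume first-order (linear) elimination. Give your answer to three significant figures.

2250 mg

Vd = 7.7 L/kg × 107 kg = 823.9 L
LD = Vd × C / F = 823.9 × 0.8720 / 0.32 = 2245 mg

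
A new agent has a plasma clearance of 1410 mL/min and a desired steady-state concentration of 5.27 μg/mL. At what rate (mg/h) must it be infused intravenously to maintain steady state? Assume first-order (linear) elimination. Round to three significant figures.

446 mg/h

CL = 1410 mL/min = 1410 × 0.06 = 84.60 L/h
R₀ = 84.60 × 5.27 = 445.8 mg/h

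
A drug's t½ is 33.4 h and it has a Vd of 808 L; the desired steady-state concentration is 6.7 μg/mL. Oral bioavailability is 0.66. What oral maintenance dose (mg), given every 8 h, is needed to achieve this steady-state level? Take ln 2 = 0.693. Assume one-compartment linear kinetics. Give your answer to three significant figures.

1360 mg

CL = ln 2 · Vd / t½ = 0.693 × 808.0 / 33.4 = 16.76 L/h
D = CL × Css × τ / F = 16.76 × 6.7 × 8 / 0.66 = 1361 mg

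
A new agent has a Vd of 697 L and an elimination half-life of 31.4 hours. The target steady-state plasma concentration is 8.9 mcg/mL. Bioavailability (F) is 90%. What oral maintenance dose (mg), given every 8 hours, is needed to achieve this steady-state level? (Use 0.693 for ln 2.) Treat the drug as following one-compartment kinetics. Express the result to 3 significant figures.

1220 mg

k = 0.693/31.4 = 0.02207 h⁻¹, so CL = k·Vd = 0.02207 × 697.0 = 15.38 L/h
D = CL × Css × τ / F = 15.38 × 8.9 × 8 / 0.9 = 1217 mg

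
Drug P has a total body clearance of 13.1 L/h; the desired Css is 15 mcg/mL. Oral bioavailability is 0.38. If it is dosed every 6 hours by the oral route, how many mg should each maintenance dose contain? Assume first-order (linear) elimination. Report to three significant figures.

3100 mg

At steady state, dose per interval replaces the amount cleared in that interval: F·D/τ = CL·Css.
D = CL × Css × τ / F = 13.10 × 15 × 6 / 0.38 = 3103 mg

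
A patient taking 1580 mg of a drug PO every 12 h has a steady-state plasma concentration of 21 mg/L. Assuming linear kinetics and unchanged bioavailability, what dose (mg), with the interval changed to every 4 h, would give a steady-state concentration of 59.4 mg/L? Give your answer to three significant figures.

1490 mg

With linear kinetics, Css is proportional to dose rate (D/τ) at fixed clearance.
D₂ = D₁ × (Css,target / Css,current) × (τ₂/τ₁) = 1580 × (59.4/21) × (4/12) = 1490 mg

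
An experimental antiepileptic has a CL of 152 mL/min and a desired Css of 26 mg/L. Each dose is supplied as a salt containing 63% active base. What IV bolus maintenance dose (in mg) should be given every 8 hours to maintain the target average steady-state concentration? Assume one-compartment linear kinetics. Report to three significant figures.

Convert clearance: 152 mL/min × 60 min/h ÷ 1000 mL/L = 9.120 L/h
D = CL × Css × τ / S = 9.120 × 26 × 8 / 0.63 = 3011 mg

3010 mg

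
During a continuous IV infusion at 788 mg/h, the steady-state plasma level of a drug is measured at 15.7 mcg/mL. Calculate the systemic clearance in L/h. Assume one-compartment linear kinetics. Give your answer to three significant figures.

50.2 L/h

At steady state, infusion rate = CL × Css, so CL = rate / Css.
CL = 788 / 15.7 = 50.19 L/h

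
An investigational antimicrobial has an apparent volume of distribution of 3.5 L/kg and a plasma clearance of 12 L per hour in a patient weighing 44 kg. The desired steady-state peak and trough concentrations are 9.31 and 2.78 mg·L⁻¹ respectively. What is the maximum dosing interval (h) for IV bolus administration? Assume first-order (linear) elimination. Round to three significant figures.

Vd(total) = 44 kg × 3.5 L/kg = 154.0 L
k = CL / Vd = 12.00 / 154.0 = 0.07792 h⁻¹
Between IV bolus doses, concentration decays as C = C₀·e^(−kτ), so C_peak/C_trough = e^(kτ).
τ_max = ln(C_peak/C_trough) / k = ln(9.31/2.78) / 0.07792 = 1.209 / 0.07792 = 15.52 h

15.5 h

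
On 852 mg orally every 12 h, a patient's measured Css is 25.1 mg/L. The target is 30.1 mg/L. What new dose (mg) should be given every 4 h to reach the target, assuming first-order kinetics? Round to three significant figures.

For first-order elimination, Css ∝ F·D/(CL·τ); F and CL are unchanged, so Css ∝ D/τ.
D₂ = D₁ × (Css,target / Css,current) × (τ₂/τ₁) = 852 × (30.1/25.1) × (4/12) = 340.6 mg

341 mg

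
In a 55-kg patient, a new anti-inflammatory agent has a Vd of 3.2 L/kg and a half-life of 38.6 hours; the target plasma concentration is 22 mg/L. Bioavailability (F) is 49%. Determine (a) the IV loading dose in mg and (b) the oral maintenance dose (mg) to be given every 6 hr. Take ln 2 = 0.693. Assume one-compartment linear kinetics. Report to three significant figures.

Vd(total) = 55 kg × 3.2 L/kg = 176.0 L
LD = Vd × C = 176.0 × 22 = 3872 mg
CL = 0.693 × Vd / t½ = 0.693 × 176.0 / 38.6 = 3.160 L/h
D = CL × Css × τ / F = 3.160 × 22 × 6 / 0.49 = 851.3 mg

(a) 3870 mg; (b) 851 mg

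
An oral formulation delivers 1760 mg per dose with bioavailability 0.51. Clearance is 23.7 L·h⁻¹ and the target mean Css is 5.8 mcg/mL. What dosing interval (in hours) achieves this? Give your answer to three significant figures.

6.53 h

F·D/τ = CL·Css → τ = F·D / (CL·Css).
τ = 0.51 × 1760 / (23.7 × 5.8) = 6.530 h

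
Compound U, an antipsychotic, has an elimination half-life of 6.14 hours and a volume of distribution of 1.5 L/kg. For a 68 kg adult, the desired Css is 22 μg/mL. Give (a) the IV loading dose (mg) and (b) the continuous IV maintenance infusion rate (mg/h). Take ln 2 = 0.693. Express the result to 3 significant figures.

Vd(total) = 68 kg × 1.5 L/kg = 102.0 L
LD = Vd × C = 102.0 × 22 = 2244 mg
CL = 0.693 × Vd / t½ = 0.693 × 102.0 / 6.14 = 11.51 L/h
Infusion rate = CL × Css = 11.51 × 22 = 253.2 mg/h

(a) 2240 mg; (b) 253 mg/h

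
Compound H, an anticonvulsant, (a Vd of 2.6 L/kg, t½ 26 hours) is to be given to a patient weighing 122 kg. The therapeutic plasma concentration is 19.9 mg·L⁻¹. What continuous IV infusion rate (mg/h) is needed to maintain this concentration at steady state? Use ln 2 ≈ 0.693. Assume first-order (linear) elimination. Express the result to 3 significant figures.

168 mg/h

Vd = 2.6 L/kg × 122 kg = 317.2 L
CL = ln 2 · Vd / t½ = 0.693 × 317.2 / 26 = 8.455 L/h
Infusion rate = CL × Css = 8.455 × 19.9 = 168.3 mg/h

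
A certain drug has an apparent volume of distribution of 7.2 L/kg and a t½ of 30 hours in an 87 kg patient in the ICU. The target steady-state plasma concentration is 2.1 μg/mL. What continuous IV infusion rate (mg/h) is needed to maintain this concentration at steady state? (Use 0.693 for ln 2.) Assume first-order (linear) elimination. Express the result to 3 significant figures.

Total Vd = 7.2 × 87 = 626.4 L
CL = ln 2 · Vd / t½ = 0.693 × 626.4 / 30 = 14.47 L/h
Infusion rate = CL × Css = 14.47 × 2.1 = 30.39 mg/h

30.4 mg/h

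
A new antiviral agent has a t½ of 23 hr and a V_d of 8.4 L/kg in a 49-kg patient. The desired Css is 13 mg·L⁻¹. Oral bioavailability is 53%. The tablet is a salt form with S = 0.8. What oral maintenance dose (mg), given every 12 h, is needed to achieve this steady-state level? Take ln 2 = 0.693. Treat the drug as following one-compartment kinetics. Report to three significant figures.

Vd = 8.4 L/kg × 49 kg = 411.6 L
CL = 0.693 × Vd / t½ = 0.693 × 411.6 / 23 = 12.40 L/h
D = CL × Css × τ / F / S = 12.40 × 13 × 12 / 0.53 / 0.8 = 4562 mg

4560 mg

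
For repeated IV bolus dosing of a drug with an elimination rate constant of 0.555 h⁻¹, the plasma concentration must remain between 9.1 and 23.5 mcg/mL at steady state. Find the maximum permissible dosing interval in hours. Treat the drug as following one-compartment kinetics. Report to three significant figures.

Between IV bolus doses, concentration decays as C = C₀·e^(−kτ), so C_peak/C_trough = e^(kτ).
τ_max = ln(C_peak/C_trough) / k = ln(23.5/9.1) / 0.5550 = 0.9487 / 0.5550 = 1.709 h

1.71 h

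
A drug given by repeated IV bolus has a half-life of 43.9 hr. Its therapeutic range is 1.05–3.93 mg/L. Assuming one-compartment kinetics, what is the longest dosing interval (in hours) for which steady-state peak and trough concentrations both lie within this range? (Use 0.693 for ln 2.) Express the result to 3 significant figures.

k = 0.693 / t½ = 0.693 / 43.9 = 0.01579 h⁻¹
Between IV bolus doses, concentration decays as C = C₀·e^(−kτ), so C_peak/C_trough = e^(kτ).
τ_max = ln(C_peak/C_trough) / k = ln(3.93/1.05) / 0.01579 = 1.320 / 0.01579 = 83.60 h

83.6 h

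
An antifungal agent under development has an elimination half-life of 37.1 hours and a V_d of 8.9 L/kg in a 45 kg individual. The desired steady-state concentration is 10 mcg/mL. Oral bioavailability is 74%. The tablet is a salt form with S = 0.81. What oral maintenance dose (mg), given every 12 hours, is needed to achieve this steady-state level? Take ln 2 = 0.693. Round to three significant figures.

1500 mg

Total Vd = 8.9 × 45 = 400.5 L
k = 0.693/37.1 = 0.01868 h⁻¹, so CL = k·Vd = 0.01868 × 400.5 = 7.481 L/h
D = CL × Css × τ / F / S = 7.481 × 10 × 12 / 0.74 / 0.81 = 1498 mg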